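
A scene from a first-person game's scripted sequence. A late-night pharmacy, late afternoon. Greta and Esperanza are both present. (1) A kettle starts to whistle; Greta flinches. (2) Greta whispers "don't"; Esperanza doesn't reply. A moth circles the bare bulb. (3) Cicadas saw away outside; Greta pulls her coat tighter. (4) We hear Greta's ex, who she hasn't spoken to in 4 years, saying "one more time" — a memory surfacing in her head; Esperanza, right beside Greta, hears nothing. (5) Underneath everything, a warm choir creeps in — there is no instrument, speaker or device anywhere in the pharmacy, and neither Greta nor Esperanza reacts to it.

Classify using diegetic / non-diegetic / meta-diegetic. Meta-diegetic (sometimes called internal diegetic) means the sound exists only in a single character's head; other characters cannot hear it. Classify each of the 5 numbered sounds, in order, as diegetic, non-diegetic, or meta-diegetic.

(1) is diegetic: an in-world source (a kettle); characters could hear it.
(2) is diegetic: Greta is a character speaking aloud in the scene.
(3) ambient/room sound belonging to the story's physical space → diegetic.
Sound (4): the voice is a memory playing only inside Greta's mind; Esperanza can't hear it, so meta-diegetic.
(5) is non-diegetic: it has no source in the story world and no character can hear it — it's underscore.

diegetic, diegetic, diegetic, meta-diegetic, non-diegetic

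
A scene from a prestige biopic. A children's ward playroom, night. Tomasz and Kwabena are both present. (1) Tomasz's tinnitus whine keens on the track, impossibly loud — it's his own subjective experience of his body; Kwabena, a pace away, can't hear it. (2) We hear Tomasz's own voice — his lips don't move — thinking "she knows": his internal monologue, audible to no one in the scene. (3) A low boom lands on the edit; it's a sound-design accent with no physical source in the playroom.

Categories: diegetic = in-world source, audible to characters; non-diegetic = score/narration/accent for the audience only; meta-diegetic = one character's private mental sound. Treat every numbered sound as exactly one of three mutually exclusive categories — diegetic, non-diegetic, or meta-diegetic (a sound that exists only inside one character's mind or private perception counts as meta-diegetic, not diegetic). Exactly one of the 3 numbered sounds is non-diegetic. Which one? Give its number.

3

Sound (1): point-of-audition from inside Tomasz's body; not a sound in the room, so meta-diegetic.
(2) Tomasz's thought-voice: a private mental sound no other character can hear → meta-diegetic.
(3) is non-diegetic: an editorial stinger — it belongs to the cut, not the story world.
Only (3) is non-diegetic.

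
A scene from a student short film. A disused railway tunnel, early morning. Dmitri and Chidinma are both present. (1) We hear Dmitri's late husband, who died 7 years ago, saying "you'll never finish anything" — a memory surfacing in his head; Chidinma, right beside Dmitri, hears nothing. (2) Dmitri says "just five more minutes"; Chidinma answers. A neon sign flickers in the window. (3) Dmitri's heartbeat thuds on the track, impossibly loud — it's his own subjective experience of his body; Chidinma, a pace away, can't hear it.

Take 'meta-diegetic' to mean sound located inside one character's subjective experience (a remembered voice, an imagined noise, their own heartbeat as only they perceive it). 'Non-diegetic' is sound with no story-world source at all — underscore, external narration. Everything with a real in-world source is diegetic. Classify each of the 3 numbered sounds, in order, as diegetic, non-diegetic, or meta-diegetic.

meta-diegetic, diegetic, meta-diegetic

(1) a remembered line, private to Dmitri — not present in the room, not audible to Chidinma → meta-diegetic.
(2) is diegetic: Dmitri is a character speaking aloud in the scene.
(3) is meta-diegetic: point-of-audition from inside Dmitri's body; not a sound in the room.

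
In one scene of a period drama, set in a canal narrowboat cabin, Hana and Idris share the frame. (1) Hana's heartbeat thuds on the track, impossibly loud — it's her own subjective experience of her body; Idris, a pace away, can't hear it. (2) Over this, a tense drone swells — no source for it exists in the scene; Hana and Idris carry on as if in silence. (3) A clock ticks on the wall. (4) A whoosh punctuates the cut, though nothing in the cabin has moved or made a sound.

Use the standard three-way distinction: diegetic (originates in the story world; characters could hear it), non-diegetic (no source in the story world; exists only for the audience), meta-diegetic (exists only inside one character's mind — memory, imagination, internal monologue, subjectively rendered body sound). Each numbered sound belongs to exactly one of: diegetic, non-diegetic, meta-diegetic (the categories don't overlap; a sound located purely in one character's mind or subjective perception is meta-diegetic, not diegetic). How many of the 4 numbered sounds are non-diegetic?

(1) point-of-audition from inside Hana's body; not a sound in the room → meta-diegetic.
(2) is non-diegetic: score with no on-screen or off-screen source; it exists for the audience alone.
Sound (3): an in-world source (a clock); characters could hear it, so diegetic.
(4) is non-diegetic: it's a sound-design accent with no in-world source; no one in the scene can hear it.
So 2 of the 4 are non-diegetic: (2), (4).

2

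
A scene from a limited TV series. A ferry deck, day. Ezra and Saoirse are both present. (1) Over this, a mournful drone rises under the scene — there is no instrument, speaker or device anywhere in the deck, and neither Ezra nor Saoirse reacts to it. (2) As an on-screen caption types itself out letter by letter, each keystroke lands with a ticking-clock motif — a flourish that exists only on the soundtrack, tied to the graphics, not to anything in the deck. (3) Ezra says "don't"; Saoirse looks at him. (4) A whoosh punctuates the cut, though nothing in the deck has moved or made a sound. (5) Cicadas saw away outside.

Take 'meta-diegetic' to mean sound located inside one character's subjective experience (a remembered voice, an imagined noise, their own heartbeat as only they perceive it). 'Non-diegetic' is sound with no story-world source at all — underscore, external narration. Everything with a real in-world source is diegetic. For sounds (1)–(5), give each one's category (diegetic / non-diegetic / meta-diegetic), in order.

Sound (1): nothing in the deck produces it and the characters don't hear it — pure soundtrack, so non-diegetic.
(2) the caption isn't part of the story world, so neither is the sound tied to it → non-diegetic.
(3) on-screen dialogue — Ezra speaks and Saoirse is there to hear → diegetic.
(4) nothing in the scene produces it; it's an accent added for the audience → non-diegetic.
(5) ambient/room sound belonging to the story's physical space → diegetic.

non-diegetic, non-diegetic, diegetic, non-diegetic, diegetic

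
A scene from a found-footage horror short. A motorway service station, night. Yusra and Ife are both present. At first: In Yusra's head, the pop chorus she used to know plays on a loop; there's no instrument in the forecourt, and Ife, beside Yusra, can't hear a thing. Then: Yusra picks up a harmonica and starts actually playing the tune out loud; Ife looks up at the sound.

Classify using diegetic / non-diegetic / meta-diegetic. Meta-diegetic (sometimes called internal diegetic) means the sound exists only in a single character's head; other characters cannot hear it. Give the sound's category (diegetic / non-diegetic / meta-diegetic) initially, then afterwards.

Initially: the tune exists only as Yusra's private memory; Ife can't hear it → meta-diegetic.
Afterwards: Yusra is now producing it live on a harmonica, in the room, and Ife hears it → diegetic.

meta-diegetic, diegetic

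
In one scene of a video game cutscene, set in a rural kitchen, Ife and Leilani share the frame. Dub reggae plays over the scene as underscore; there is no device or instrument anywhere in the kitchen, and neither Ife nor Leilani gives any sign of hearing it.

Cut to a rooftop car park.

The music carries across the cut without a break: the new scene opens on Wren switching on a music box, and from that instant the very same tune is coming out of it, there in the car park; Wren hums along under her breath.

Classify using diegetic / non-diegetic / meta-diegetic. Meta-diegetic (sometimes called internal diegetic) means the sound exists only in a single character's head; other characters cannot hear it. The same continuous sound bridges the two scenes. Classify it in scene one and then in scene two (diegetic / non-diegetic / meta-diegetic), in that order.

Scene one: there's no in-world source anywhere and no character hears it — underscore for the audience only → non-diegetic.
Scene two: once Wren turns on a music box, the music has a real source in the story world and Wren reacts to it → diegetic.

non-diegetic, diegetic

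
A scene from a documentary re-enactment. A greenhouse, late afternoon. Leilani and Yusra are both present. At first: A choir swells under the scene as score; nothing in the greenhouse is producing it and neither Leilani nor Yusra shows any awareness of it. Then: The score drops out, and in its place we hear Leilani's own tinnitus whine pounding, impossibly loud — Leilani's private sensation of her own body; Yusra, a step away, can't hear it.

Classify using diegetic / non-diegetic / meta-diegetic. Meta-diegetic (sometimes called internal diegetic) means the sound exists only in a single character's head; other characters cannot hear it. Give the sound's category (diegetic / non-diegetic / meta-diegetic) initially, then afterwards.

non-diegetic, meta-diegetic

Initially: underscore with no in-world source, inaudible to the characters → non-diegetic.
Afterwards: the body sound is Leilani's subjective perception alone — Yusra can't hear it → meta-diegetic.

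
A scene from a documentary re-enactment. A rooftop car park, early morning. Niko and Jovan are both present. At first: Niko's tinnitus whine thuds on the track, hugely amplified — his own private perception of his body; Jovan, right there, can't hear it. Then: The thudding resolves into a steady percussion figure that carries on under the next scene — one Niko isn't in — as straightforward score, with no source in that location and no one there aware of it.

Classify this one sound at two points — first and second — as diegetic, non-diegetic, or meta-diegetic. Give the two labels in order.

meta-diegetic, non-diegetic

First: it's Niko's subjective body sound, inaudible to Jovan → meta-diegetic.
Second: detached from Niko and playing as sourceless score over a scene he isn't in — for the audience only → non-diegetic.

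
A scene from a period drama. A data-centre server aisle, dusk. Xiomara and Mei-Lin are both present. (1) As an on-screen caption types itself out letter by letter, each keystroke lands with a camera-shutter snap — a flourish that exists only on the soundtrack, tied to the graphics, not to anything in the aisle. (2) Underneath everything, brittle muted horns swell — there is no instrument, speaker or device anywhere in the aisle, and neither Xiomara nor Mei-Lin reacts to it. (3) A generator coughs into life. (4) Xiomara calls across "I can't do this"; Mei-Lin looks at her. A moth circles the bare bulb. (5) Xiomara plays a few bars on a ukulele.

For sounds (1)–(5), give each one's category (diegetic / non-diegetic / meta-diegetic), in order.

non-diegetic, non-diegetic, diegetic, diegetic, diegetic

(1) is non-diegetic: the caption isn't part of the story world, so neither is the sound tied to it.
(2) is non-diegetic: nothing in the aisle produces it and the characters don't hear it — pure soundtrack.
Sound (3): an in-world source (a generator); characters could hear it, so diegetic.
(4) is diegetic: Xiomara is a character speaking aloud in the scene.
Sound (5): Xiomara is producing the music live, in the story world, so diegetic.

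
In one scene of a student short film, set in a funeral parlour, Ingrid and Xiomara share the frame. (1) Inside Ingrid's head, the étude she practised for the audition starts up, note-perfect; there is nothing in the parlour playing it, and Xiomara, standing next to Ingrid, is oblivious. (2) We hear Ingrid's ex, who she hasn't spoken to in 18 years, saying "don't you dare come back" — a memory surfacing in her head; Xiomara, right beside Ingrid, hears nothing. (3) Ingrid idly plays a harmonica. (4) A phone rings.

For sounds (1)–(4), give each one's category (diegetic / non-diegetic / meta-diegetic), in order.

(1) is meta-diegetic: the music is a memory playing inside Ingrid's mind alone; no real-world source, Xiomara can't hear it.
(2) a remembered line, private to Ingrid — not present in the room, not audible to Xiomara → meta-diegetic.
(3) a character is playing a harmonica on screen → diegetic.
Sound (4): an in-world source (a phone); characters could hear it, so diegetic.

meta-diegetic, meta-diegetic, diegetic, diegetic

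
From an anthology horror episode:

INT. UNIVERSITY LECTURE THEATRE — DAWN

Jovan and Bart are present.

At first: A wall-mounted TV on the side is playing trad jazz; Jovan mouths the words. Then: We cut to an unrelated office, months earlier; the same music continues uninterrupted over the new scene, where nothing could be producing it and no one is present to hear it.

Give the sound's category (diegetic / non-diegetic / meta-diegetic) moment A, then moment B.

Moment A: a wall-mounted TV is a real in-scene source and Jovan reacts to it → diegetic.
Moment B: there is no longer any in-world source and no one can hear it — it has become underscore → non-diegetic.

diegetic, non-diegetic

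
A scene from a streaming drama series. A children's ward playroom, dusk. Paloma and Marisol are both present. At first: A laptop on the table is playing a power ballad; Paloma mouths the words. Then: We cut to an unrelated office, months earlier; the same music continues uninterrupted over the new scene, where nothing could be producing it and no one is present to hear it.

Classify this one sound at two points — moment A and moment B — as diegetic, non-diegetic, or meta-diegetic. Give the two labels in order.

diegetic, non-diegetic

Moment A: a laptop is a real in-scene source and Paloma reacts to it → diegetic.
Moment B: there is no longer any in-world source and no one can hear it — it has become underscore → non-diegetic.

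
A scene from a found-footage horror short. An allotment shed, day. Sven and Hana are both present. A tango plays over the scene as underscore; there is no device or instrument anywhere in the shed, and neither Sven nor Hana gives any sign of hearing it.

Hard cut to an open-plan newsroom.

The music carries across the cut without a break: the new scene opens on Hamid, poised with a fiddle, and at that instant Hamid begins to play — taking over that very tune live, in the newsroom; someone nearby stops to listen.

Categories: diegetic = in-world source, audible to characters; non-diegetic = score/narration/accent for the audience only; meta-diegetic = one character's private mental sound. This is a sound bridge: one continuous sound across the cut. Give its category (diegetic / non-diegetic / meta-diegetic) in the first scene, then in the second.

non-diegetic, diegetic

Scene one: there's no in-world source anywhere and no character hears it — underscore for the audience only → non-diegetic.
Scene two: from the moment Hamid starts playing, the tune is being performed on a fiddle inside the story world and another character hears it → diegetic.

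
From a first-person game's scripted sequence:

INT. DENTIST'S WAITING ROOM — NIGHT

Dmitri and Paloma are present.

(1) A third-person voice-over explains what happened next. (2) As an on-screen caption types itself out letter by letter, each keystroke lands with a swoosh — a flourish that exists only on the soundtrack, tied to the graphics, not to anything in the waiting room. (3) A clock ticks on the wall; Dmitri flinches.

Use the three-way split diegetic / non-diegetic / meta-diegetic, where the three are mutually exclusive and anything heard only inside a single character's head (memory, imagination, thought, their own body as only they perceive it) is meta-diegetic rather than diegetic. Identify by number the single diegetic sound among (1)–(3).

(1) is non-diegetic: external voice-over — not a character, not heard by anyone in the scene.
(2) the caption isn't part of the story world, so neither is the sound tied to it → non-diegetic.
Sound (3): a clock is a real object/event in the scene's world, so diegetic.
Only (3) is diegetic.

3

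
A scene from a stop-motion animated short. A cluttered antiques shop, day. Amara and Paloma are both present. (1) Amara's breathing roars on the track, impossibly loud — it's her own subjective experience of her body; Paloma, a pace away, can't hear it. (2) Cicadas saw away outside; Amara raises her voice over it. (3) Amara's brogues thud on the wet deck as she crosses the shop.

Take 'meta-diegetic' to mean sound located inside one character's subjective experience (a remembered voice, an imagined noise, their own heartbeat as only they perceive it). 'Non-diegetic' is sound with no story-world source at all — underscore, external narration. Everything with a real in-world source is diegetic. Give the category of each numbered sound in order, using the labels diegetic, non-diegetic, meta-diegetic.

(1) is meta-diegetic: it's Amara's internal bodily sensation rendered as sound; only Amara 'hears' it.
(2) cicadas is part of the location's real environment → diegetic.
(3) is diegetic: a character's body making contact with the set — an in-world sound.

meta-diegetic, diegetic, diegetic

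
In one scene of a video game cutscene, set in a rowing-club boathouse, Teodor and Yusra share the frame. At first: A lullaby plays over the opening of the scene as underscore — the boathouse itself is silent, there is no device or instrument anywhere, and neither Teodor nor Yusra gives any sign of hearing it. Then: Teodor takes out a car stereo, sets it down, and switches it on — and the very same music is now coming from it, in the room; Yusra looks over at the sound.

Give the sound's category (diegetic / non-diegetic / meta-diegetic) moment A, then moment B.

non-diegetic, diegetic

Moment A: no in-world source exists and no character can hear it — underscore → non-diegetic.
Moment B: a car stereo is now a real source in the story world and the characters hear it → diegetic.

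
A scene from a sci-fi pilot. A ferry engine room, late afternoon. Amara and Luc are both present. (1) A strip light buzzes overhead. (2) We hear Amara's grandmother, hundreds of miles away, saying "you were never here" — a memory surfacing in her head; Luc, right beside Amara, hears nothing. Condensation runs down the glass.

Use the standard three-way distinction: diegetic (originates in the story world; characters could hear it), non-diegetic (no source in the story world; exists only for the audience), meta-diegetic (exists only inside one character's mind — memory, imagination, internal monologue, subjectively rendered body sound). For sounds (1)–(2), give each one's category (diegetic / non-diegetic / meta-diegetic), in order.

Sound (1): it's the actual ambient sound of the location, so diegetic.
Sound (2): it's Amara's recollection rendered as sound; the other character can't hear it, so meta-diegetic.

diegetic, meta-diegetic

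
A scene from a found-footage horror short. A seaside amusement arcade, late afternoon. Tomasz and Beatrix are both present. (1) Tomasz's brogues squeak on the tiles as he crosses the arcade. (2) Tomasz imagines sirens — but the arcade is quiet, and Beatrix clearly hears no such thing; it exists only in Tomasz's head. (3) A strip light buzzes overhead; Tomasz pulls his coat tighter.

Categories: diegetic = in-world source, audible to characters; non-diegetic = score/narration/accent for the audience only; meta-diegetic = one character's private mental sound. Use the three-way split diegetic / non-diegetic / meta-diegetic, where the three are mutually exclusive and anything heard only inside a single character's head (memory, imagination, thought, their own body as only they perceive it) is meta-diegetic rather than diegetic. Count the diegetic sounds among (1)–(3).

(1) is diegetic: a character's body making contact with the set — an in-world sound.
Sound (2): the sound is imagined by Tomasz; nothing in the story world is producing it and Beatrix can't hear it, so meta-diegetic.
(3) is diegetic: ambient/room sound belonging to the story's physical space.
Diegetic: (1), (3) — that's 2.

2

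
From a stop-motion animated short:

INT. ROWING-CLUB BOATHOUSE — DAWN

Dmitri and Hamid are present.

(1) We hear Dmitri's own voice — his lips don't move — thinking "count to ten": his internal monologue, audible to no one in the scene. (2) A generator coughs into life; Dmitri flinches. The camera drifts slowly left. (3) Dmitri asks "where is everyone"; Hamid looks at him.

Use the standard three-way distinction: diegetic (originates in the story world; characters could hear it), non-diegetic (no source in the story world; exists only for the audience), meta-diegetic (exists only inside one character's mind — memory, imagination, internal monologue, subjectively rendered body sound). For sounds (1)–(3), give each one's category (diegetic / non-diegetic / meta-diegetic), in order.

Sound (1): Dmitri's thought-voice: a private mental sound no other character can hear, so meta-diegetic.
Sound (2): the sound comes from a generator physically present in the location, so diegetic.
(3) is diegetic: on-screen dialogue — Dmitri speaks and Hamid is there to hear.

meta-diegetic, diegetic, diegetic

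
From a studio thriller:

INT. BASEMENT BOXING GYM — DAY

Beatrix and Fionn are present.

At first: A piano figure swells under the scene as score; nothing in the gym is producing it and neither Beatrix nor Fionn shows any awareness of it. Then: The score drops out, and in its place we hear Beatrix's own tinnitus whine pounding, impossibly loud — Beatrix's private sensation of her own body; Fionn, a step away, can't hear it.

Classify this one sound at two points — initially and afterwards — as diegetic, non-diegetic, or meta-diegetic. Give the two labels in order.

non-diegetic, meta-diegetic

Initially: underscore with no in-world source, inaudible to the characters → non-diegetic.
Afterwards: the body sound is Beatrix's subjective perception alone — Fionn can't hear it → meta-diegetic.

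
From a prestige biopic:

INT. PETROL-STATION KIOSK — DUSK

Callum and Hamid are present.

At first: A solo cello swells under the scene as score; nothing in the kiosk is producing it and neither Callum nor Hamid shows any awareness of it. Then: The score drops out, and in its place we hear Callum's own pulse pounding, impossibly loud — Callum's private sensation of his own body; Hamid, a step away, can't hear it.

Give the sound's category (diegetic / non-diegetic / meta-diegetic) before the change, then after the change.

Before the change: underscore with no in-world source, inaudible to the characters → non-diegetic.
After the change: the body sound is Callum's subjective perception alone — Hamid can't hear it → meta-diegetic.

non-diegetic, meta-diegetic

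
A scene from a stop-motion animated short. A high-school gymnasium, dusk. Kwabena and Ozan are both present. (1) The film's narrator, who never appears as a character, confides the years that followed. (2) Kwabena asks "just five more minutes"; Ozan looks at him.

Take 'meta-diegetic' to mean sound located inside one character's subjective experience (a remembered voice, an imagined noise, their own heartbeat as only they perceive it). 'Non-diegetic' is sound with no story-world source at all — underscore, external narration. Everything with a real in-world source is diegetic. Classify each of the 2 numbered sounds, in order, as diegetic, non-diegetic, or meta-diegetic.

non-diegetic, diegetic

Sound (1): external voice-over — not a character, not heard by anyone in the scene, so non-diegetic.
(2) on-screen dialogue — Kwabena speaks and Ozan is there to hear → diegetic.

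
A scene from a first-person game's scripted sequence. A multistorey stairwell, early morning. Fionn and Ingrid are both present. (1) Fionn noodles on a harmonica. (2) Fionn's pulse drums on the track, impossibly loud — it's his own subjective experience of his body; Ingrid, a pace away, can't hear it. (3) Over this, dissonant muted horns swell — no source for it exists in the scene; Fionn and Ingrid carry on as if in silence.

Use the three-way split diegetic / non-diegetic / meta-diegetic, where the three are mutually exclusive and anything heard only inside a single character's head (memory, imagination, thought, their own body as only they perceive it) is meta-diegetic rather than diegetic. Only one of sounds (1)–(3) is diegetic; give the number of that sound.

(1) is diegetic: the instrument and the performer are both in the scene.
(2) is meta-diegetic: point-of-audition from inside Fionn's body; not a sound in the room.
(3) it has no source in the story world and no character can hear it — it's underscore → non-diegetic.
Only (1) is diegetic.

1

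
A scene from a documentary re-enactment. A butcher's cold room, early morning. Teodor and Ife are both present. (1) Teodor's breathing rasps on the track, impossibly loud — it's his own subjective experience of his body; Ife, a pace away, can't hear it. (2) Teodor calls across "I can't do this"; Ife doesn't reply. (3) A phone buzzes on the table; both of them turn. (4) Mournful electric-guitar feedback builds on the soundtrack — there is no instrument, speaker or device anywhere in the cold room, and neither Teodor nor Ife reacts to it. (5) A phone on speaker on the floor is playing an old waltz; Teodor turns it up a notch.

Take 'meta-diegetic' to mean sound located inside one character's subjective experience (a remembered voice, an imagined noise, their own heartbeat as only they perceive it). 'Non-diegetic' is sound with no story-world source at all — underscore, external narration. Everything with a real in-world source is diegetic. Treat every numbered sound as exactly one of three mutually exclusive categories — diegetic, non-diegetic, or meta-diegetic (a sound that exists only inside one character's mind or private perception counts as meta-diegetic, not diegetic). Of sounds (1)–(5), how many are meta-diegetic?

1

(1) a subjective body sound — Teodor's private perception, inaudible to Ife → meta-diegetic.
(2) is diegetic: spoken by a character present in the story world.
(3) is diegetic: an in-world source (a phone); characters could hear it.
(4) score with no on-screen or off-screen source; it exists for the audience alone → non-diegetic.
(5) the music comes from an on-screen device that Teodor responds to → diegetic.
Meta-diegetic: (1) — that's 1.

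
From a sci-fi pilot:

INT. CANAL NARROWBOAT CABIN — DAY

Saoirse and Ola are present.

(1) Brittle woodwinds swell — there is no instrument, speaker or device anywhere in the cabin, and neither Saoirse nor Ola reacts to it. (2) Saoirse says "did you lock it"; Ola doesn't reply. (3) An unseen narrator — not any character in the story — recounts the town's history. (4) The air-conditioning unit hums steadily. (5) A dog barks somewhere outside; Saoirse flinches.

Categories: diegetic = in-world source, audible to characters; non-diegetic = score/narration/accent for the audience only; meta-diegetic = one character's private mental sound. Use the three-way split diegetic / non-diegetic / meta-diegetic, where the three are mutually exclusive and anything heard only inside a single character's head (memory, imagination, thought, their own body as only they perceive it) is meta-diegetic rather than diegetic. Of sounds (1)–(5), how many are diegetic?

(1) is non-diegetic: score with no on-screen or off-screen source; it exists for the audience alone.
(2) is diegetic: spoken by a character present in the story world.
(3) is non-diegetic: commentary laid over the scene from outside the fiction.
Sound (4): it's the actual ambient sound of the location, so diegetic.
Sound (5): the sound comes from a dog physically present in the location, so diegetic.
So 3 of the 5 are diegetic: (2), (4), (5).

3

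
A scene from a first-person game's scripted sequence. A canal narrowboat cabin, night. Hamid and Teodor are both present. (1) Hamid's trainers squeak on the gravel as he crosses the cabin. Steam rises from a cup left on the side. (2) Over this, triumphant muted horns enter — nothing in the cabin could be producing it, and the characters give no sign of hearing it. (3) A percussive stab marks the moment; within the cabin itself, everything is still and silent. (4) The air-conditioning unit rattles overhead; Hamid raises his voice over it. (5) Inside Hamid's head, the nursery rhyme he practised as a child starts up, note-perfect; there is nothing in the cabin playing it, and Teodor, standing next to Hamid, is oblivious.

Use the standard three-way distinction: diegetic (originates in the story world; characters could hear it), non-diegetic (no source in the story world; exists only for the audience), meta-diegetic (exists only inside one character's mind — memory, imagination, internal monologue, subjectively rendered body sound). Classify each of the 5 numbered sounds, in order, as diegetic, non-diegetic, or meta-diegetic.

(1) is diegetic: Hamid's footsteps are produced in the story world.
(2) score with no on-screen or off-screen source; it exists for the audience alone → non-diegetic.
(3) it's a sound-design accent with no in-world source; no one in the scene can hear it → non-diegetic.
(4) ambient/room sound belonging to the story's physical space → diegetic.
(5) the music is a memory playing inside Hamid's mind alone; no real-world source, Teodor can't hear it → meta-diegetic.

diegetic, non-diegetic, non-diegetic, diegetic, meta-diegetic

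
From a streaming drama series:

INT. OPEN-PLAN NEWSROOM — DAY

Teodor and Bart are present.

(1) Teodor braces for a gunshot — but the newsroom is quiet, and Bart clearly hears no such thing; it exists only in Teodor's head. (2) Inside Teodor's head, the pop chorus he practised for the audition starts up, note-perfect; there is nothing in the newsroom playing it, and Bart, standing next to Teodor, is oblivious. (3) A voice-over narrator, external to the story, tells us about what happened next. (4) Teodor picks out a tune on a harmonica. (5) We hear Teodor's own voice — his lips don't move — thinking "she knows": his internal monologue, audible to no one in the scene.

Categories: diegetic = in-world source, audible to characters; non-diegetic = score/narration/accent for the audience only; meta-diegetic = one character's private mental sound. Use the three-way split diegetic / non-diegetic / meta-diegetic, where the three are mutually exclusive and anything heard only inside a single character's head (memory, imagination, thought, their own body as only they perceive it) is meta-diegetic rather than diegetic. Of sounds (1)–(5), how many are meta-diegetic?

(1) is meta-diegetic: the sound is imagined by Teodor; nothing in the story world is producing it and Bart can't hear it.
Sound (2): remembered music, private to Teodor — Bart is oblivious because it isn't in the room, so meta-diegetic.
(3) is non-diegetic: the narrator exists outside the story world, addressing only the audience.
Sound (4): the instrument and the performer are both in the scene, so diegetic.
Sound (5): Teodor's thought-voice: a private mental sound no other character can hear, so meta-diegetic.
So 3 of the 5 are meta-diegetic: (1), (2), (5).

3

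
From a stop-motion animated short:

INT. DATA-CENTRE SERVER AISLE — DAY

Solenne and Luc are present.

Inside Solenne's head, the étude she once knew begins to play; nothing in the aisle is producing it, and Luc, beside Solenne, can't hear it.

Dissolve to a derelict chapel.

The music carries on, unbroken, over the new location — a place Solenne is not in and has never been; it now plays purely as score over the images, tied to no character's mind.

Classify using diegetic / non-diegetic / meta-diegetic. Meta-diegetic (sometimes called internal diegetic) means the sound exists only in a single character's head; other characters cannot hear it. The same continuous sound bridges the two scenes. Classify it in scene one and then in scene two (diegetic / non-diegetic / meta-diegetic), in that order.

meta-diegetic, non-diegetic

Scene one: the music exists only inside Solenne's mind; Luc can't hear it → meta-diegetic.
Scene two: it's detached from Solenne entirely and plays over unrelated images with no in-world source — conventional underscore → non-diegetic.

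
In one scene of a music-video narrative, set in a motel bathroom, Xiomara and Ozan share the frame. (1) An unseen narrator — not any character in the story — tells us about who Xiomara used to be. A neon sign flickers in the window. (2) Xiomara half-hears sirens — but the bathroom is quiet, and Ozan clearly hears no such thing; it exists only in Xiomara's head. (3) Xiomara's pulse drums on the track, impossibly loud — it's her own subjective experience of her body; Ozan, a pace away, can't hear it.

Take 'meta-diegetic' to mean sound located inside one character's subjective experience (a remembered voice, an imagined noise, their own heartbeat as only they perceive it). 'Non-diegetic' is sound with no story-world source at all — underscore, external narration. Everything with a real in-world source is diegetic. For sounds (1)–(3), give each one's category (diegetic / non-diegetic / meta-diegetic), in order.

Sound (1): external voice-over — not a character, not heard by anyone in the scene, so non-diegetic.
(2) is meta-diegetic: subjective to Xiomara: the bathroom is silent and Ozan hears nothing.
(3) is meta-diegetic: point-of-audition from inside Xiomara's body; not a sound in the room.

non-diegetic, meta-diegetic, meta-diegetic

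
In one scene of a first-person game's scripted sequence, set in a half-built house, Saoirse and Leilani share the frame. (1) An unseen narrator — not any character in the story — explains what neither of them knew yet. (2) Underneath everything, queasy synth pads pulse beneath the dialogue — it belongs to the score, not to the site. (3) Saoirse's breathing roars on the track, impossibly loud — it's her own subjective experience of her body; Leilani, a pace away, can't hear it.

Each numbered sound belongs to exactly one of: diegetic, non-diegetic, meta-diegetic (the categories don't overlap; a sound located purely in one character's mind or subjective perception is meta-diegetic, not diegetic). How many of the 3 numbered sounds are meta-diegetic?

(1) is non-diegetic: the narrator exists outside the story world, addressing only the audience.
(2) is non-diegetic: nothing in the site produces it and the characters don't hear it — pure soundtrack.
(3) is meta-diegetic: point-of-audition from inside Saoirse's body; not a sound in the room.
So 1 of the 3 is meta-diegetic: (3).

1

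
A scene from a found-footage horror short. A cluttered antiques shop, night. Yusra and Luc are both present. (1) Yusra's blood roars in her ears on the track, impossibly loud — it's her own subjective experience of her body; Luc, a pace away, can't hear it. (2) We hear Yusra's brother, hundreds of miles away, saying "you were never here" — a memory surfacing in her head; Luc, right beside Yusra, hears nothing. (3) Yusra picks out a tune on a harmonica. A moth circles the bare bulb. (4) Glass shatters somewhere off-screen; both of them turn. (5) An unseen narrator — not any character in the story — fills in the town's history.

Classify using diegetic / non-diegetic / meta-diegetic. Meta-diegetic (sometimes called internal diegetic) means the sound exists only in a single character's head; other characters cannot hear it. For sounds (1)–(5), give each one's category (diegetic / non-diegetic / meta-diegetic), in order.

Sound (1): point-of-audition from inside Yusra's body; not a sound in the room, so meta-diegetic.
(2) it's Yusra's recollection rendered as sound; the other character can't hear it → meta-diegetic.
(3) Yusra is producing the music live, in the story world → diegetic.
(4) is diegetic: the sound comes from glass physically present in the location.
(5) is non-diegetic: commentary laid over the scene from outside the fiction.

meta-diegetic, meta-diegetic, diegetic, diegetic, non-diegetic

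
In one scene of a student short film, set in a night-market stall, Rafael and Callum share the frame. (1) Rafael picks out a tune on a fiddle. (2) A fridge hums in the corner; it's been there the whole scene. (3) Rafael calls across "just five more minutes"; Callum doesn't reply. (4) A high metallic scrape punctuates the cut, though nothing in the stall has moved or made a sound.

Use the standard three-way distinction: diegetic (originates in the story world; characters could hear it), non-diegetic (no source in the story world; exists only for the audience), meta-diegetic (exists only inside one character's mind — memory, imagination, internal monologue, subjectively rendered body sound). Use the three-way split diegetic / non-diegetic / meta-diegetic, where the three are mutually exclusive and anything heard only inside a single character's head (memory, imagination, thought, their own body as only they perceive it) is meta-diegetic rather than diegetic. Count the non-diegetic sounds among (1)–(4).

(1) a character is playing a fiddle on screen → diegetic.
Sound (2): ambient/room sound belonging to the story's physical space, so diegetic.
(3) is diegetic: spoken by a character present in the story world.
(4) is non-diegetic: it's a sound-design accent with no in-world source; no one in the scene can hear it.
So 1 of the 4 is non-diegetic: (4).

1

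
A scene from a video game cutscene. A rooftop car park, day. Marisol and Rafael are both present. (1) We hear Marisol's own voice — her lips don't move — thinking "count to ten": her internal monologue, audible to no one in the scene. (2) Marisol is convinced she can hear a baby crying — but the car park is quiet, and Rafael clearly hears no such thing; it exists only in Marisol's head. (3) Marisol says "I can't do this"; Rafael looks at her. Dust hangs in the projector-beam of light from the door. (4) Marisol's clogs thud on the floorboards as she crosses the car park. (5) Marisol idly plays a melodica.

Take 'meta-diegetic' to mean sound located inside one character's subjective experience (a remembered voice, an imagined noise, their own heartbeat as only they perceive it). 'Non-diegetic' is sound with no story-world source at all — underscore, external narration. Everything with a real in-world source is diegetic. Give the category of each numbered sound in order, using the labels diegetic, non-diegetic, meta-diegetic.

meta-diegetic, meta-diegetic, diegetic, diegetic, diegetic

(1) is meta-diegetic: it's Marisol's unspoken thought, heard only by the audience via her subjectivity.
Sound (2): Marisol alone 'hears' it — an imagined sound, not present in the space, so meta-diegetic.
(3) Marisol is a character speaking aloud in the scene → diegetic.
Sound (4): Marisol's footsteps are produced in the story world, so diegetic.
Sound (5): Marisol is producing the music live, in the story world, so diegetic.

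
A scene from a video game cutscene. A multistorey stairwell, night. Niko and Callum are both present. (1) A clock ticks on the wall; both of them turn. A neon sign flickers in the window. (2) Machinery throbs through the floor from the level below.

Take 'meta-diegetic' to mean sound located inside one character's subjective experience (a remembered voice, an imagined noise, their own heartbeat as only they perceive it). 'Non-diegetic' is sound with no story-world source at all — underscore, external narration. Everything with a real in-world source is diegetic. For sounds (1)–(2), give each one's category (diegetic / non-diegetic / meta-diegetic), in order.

Sound (1): an in-world source (a clock); characters could hear it, so diegetic.
Sound (2): ambient/room sound belonging to the story's physical space, so diegetic.

diegetic, diegetic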